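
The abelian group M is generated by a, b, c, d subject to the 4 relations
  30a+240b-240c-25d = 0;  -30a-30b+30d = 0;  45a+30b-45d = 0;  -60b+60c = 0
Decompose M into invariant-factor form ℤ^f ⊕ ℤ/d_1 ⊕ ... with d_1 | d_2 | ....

rank_ℚ(R)=4; free=4−4=0
SNF(R) diag = [5, 15, 30, 60] → torsion [5, 15, 30, 60]

Answer: M ≅ ℤ/5 ⊕ ℤ/15 ⊕ ℤ/30 ⊕ ℤ/60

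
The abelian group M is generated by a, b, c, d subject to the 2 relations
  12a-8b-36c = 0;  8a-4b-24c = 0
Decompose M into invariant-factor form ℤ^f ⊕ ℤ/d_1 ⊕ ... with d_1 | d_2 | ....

Answer: M ≅ ℤ^2 ⊕ ℤ/4 ⊕ ℤ/4

Derivation:
rank_ℚ(R)=2; free=4−2=2
SNF(R) diag = [4, 4] → torsion [4, 4]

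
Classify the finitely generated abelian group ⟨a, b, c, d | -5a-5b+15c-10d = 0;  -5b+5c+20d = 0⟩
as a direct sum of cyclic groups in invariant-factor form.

rank_ℚ(R)=2; free=4−2=2
SNF(R) diag = [5, 5] → torsion [5, 5]

Answer: M ≅ ℤ^2 ⊕ ℤ/5 ⊕ ℤ/5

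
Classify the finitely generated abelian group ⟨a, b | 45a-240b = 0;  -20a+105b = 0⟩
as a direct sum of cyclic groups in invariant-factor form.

rank_ℚ(R)=2; free=2−2=0
SNF(R) diag = [5, 15] → torsion [5, 15]

Answer: M ≅ ℤ/5 ⊕ ℤ/15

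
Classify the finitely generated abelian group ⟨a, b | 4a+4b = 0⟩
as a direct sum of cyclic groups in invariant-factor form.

rank_ℚ(R)=1; free=2−1=1
SNF(R) diag = [4] → torsion [4]

Answer: M ≅ ℤ^1 ⊕ ℤ/4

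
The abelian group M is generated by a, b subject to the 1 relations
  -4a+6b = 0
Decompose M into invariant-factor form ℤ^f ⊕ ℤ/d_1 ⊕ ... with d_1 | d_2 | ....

Answer: M ≅ ℤ^1 ⊕ ℤ/2

Derivation:
rank_ℚ(R)=1; free=2−1=1
SNF(R) diag = [2] → torsion [2]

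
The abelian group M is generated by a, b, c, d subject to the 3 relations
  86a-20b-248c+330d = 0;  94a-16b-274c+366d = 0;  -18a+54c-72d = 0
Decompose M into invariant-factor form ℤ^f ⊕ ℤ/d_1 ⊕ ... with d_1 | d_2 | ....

rank_ℚ(R)=3; free=4−3=1
SNF(R) diag = [2, 6, 18] → torsion [2, 6, 18]

Answer: M ≅ ℤ^1 ⊕ ℤ/2 ⊕ ℤ/6 ⊕ ℤ/18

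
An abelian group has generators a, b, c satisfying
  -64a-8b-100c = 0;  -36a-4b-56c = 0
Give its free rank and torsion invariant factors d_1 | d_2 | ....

Answer: M ≅ ℤ^1 ⊕ ℤ/4 ⊕ ℤ/4

Derivation:
rank_ℚ(R)=2; free=3−2=1
SNF(R) diag = [4, 4] → torsion [4, 4]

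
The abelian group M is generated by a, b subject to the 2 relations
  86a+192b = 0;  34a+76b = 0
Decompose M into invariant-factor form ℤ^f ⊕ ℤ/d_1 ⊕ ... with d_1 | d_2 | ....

Answer: M ≅ ℤ/2 ⊕ ℤ/4

Derivation:
rank_ℚ(R)=2; free=2−2=0
SNF(R) diag = [2, 4] → torsion [2, 4]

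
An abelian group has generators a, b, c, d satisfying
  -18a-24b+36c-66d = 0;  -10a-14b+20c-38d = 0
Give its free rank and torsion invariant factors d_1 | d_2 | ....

rank_ℚ(R)=2; free=4−2=2
SNF(R) diag = [2, 6] → torsion [2, 6]

Answer: M ≅ ℤ^2 ⊕ ℤ/2 ⊕ ℤ/6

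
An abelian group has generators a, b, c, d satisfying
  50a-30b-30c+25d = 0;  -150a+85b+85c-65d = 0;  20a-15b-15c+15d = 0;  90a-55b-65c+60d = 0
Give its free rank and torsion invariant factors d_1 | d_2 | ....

rank_ℚ(R)=4; free=4−4=0
SNF(R) diag = [5, 5, 10, 10] → torsion [5, 5, 10, 10]

Answer: M ≅ ℤ/5 ⊕ ℤ/5 ⊕ ℤ/10 ⊕ ℤ/10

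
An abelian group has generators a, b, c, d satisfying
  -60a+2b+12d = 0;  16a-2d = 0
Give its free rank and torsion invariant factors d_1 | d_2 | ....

Answer: M ≅ ℤ^2 ⊕ ℤ/2 ⊕ ℤ/2

Derivation:
rank_ℚ(R)=2; free=4−2=2
SNF(R) diag = [2, 2] → torsion [2, 2]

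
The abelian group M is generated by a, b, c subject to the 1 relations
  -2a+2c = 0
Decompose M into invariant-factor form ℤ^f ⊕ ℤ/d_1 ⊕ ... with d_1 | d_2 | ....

rank_ℚ(R)=1; free=3−1=2
SNF(R) diag = [2] → torsion [2]

Answer: M ≅ ℤ^2 ⊕ ℤ/2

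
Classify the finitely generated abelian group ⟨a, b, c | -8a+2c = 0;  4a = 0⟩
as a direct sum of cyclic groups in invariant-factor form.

rank_ℚ(R)=2; free=3−2=1
SNF(R) diag = [2, 4] → torsion [2, 4]

Answer: M ≅ ℤ^1 ⊕ ℤ/2 ⊕ ℤ/4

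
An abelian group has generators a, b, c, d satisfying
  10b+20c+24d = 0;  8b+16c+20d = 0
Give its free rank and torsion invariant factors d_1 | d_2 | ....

Answer: M ≅ ℤ^2 ⊕ ℤ/2 ⊕ ℤ/4

Derivation:
rank_ℚ(R)=2; free=4−2=2
SNF(R) diag = [2, 4] → torsion [2, 4]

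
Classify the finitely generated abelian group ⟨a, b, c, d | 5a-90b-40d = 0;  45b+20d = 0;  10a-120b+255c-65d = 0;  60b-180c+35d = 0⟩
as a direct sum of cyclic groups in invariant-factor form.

Answer: M ≅ ℤ/5 ⊕ ℤ/5 ⊕ ℤ/15 ⊕ ℤ/15

Derivation:
rank_ℚ(R)=4; free=4−4=0
SNF(R) diag = [5, 5, 15, 15] → torsion [5, 5, 15, 15]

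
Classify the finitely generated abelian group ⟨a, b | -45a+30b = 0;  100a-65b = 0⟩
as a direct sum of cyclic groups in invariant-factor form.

rank_ℚ(R)=2; free=2−2=0
SNF(R) diag = [5, 15] → torsion [5, 15]

Answer: M ≅ ℤ/5 ⊕ ℤ/15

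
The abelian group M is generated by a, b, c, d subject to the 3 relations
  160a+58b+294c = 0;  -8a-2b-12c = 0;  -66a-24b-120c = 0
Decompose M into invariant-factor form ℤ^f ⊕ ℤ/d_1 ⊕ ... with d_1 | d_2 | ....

Answer: M ≅ ℤ^1 ⊕ ℤ/2 ⊕ ℤ/6 ⊕ ℤ/18

Derivation:
rank_ℚ(R)=3; free=4−3=1
SNF(R) diag = [2, 6, 18] → torsion [2, 6, 18]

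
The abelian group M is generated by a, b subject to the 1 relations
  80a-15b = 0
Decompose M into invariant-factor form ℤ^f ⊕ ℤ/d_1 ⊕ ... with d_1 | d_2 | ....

Answer: M ≅ ℤ^1 ⊕ ℤ/5

Derivation:
rank_ℚ(R)=1; free=2−1=1
SNF(R) diag = [5] → torsion [5]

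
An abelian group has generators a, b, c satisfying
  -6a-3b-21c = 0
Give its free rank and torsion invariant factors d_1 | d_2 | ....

Answer: M ≅ ℤ^2 ⊕ ℤ/3

Derivation:
rank_ℚ(R)=1; free=3−1=2
SNF(R) diag = [3] → torsion [3]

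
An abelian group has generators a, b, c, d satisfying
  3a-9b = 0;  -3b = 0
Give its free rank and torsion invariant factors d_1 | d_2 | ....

rank_ℚ(R)=2; free=4−2=2
SNF(R) diag = [3, 3] → torsion [3, 3]

Answer: M ≅ ℤ^2 ⊕ ℤ/3 ⊕ ℤ/3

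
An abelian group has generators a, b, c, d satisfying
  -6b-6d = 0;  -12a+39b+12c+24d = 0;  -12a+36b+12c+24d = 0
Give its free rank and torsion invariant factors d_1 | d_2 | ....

rank_ℚ(R)=3; free=4−3=1
SNF(R) diag = [3, 6, 12] → torsion [3, 6, 12]

Answer: M ≅ ℤ^1 ⊕ ℤ/3 ⊕ ℤ/6 ⊕ ℤ/12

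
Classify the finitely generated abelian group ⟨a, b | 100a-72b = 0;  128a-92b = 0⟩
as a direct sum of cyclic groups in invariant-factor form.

Answer: M ≅ ℤ/4 ⊕ ℤ/4

Derivation:
rank_ℚ(R)=2; free=2−2=0
SNF(R) diag = [4, 4] → torsion [4, 4]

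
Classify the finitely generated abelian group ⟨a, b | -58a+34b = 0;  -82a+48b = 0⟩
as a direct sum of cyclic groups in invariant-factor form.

rank_ℚ(R)=2; free=2−2=0
SNF(R) diag = [2, 2] → torsion [2, 2]

Answer: M ≅ ℤ/2 ⊕ ℤ/2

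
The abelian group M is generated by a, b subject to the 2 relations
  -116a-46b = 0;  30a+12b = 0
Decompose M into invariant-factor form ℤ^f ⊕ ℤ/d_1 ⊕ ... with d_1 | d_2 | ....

Answer: M ≅ ℤ/2 ⊕ ℤ/6

Derivation:
rank_ℚ(R)=2; free=2−2=0
SNF(R) diag = [2, 6] → torsion [2, 6]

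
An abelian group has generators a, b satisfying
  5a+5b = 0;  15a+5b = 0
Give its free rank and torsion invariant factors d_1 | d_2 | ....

Answer: M ≅ ℤ/5 ⊕ ℤ/10

Derivation:
rank_ℚ(R)=2; free=2−2=0
SNF(R) diag = [5, 10] → torsion [5, 10]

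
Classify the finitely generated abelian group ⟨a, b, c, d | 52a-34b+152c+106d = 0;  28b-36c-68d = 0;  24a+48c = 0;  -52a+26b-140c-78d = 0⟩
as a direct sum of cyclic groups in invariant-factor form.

Answer: M ≅ ℤ/2 ⊕ ℤ/4 ⊕ ℤ/12 ⊕ ℤ/24

Derivation:
rank_ℚ(R)=4; free=4−4=0
SNF(R) diag = [2, 4, 12, 24] → torsion [2, 4, 12, 24]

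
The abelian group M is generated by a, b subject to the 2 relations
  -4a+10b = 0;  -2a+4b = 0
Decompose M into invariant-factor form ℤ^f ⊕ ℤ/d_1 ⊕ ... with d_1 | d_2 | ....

Answer: M ≅ ℤ/2 ⊕ ℤ/2

Derivation:
rank_ℚ(R)=2; free=2−2=0
SNF(R) diag = [2, 2] → torsion [2, 2]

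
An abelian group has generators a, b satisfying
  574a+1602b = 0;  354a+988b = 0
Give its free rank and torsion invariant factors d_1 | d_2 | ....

rank_ℚ(R)=2; free=2−2=0
SNF(R) diag = [2, 2] → torsion [2, 2]

Answer: M ≅ ℤ/2 ⊕ ℤ/2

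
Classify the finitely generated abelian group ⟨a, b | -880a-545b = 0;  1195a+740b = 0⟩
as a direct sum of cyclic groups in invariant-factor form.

rank_ℚ(R)=2; free=2−2=0
SNF(R) diag = [5, 15] → torsion [5, 15]

Answer: M ≅ ℤ/5 ⊕ ℤ/15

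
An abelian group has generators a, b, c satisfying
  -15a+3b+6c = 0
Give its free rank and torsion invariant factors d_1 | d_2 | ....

rank_ℚ(R)=1; free=3−1=2
SNF(R) diag = [3] → torsion [3]

Answer: M ≅ ℤ^2 ⊕ ℤ/3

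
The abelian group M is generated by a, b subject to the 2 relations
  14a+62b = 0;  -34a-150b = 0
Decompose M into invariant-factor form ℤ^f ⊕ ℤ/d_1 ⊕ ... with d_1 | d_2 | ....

rank_ℚ(R)=2; free=2−2=0
SNF(R) diag = [2, 4] → torsion [2, 4]

Answer: M ≅ ℤ/2 ⊕ ℤ/4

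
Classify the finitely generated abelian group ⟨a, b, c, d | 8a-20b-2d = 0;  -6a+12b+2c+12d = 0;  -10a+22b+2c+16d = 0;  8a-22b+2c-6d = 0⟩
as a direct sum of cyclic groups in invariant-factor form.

Answer: M ≅ ℤ/2 ⊕ ℤ/2 ⊕ ℤ/2 ⊕ ℤ/6

Derivation:
rank_ℚ(R)=4; free=4−4=0
SNF(R) diag = [2, 2, 2, 6] → torsion [2, 2, 2, 6]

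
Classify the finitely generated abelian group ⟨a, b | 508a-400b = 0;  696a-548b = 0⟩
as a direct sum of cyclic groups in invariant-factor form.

rank_ℚ(R)=2; free=2−2=0
SNF(R) diag = [4, 4] → torsion [4, 4]

Answer: M ≅ ℤ/4 ⊕ ℤ/4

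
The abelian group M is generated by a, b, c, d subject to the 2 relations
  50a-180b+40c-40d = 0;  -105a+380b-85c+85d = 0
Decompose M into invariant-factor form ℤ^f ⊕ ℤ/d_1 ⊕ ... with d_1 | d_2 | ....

Answer: M ≅ ℤ^2 ⊕ ℤ/5 ⊕ ℤ/10

Derivation:
rank_ℚ(R)=2; free=4−2=2
SNF(R) diag = [5, 10] → torsion [5, 10]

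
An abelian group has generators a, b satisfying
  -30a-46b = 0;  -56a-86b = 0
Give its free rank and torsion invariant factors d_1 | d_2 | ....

Answer: M ≅ ℤ/2 ⊕ ℤ/2

Derivation:
rank_ℚ(R)=2; free=2−2=0
SNF(R) diag = [2, 2] → torsion [2, 2]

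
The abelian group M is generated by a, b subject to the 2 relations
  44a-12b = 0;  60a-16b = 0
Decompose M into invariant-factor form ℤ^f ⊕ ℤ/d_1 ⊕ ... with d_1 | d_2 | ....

rank_ℚ(R)=2; free=2−2=0
SNF(R) diag = [4, 4] → torsion [4, 4]

Answer: M ≅ ℤ/4 ⊕ ℤ/4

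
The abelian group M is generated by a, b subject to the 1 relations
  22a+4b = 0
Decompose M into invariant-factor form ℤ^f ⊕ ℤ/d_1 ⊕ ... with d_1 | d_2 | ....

Answer: M ≅ ℤ^1 ⊕ ℤ/2

Derivation:
rank_ℚ(R)=1; free=2−1=1
SNF(R) diag = [2] → torsion [2]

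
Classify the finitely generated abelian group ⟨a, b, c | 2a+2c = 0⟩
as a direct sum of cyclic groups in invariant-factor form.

rank_ℚ(R)=1; free=3−1=2
SNF(R) diag = [2] → torsion [2]

Answer: M ≅ ℤ^2 ⊕ ℤ/2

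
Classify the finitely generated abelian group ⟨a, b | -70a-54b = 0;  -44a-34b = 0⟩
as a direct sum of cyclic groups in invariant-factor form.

Answer: M ≅ ℤ/2 ⊕ ℤ/2

Derivation:
rank_ℚ(R)=2; free=2−2=0
SNF(R) diag = [2, 2] → torsion [2, 2]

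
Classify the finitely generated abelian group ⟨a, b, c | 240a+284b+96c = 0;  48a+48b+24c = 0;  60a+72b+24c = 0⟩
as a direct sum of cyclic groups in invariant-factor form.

Answer: M ≅ ℤ/4 ⊕ ℤ/12 ⊕ ℤ/24

Derivation:
rank_ℚ(R)=3; free=3−3=0
SNF(R) diag = [4, 12, 24] → torsion [4, 12, 24]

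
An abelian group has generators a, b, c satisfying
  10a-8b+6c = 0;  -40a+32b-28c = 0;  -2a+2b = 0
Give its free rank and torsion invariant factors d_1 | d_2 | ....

rank_ℚ(R)=3; free=3−3=0
SNF(R) diag = [2, 2, 4] → torsion [2, 2, 4]

Answer: M ≅ ℤ/2 ⊕ ℤ/2 ⊕ ℤ/4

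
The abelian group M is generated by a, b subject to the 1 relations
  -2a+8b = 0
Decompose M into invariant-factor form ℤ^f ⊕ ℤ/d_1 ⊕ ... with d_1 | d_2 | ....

Answer: M ≅ ℤ^1 ⊕ ℤ/2

Derivation:
rank_ℚ(R)=1; free=2−1=1
SNF(R) diag = [2] → torsion [2]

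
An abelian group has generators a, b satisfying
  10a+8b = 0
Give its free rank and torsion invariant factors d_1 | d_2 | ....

Answer: M ≅ ℤ^1 ⊕ ℤ/2

Derivation:
rank_ℚ(R)=1; free=2−1=1
SNF(R) diag = [2] → torsion [2]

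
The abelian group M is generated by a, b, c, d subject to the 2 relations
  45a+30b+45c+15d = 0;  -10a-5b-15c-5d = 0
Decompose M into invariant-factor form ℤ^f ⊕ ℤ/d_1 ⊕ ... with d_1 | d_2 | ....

rank_ℚ(R)=2; free=4−2=2
SNF(R) diag = [5, 15] → torsion [5, 15]

Answer: M ≅ ℤ^2 ⊕ ℤ/5 ⊕ ℤ/15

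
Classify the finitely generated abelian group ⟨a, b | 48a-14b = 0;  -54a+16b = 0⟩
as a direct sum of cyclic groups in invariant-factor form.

Answer: M ≅ ℤ/2 ⊕ ℤ/6

Derivation:
rank_ℚ(R)=2; free=2−2=0
SNF(R) diag = [2, 6] → torsion [2, 6]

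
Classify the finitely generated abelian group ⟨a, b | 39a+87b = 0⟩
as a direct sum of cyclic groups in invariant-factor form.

rank_ℚ(R)=1; free=2−1=1
SNF(R) diag = [3] → torsion [3]

Answer: M ≅ ℤ^1 ⊕ ℤ/3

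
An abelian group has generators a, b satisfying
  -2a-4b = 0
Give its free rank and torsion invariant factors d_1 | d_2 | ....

rank_ℚ(R)=1; free=2−1=1
SNF(R) diag = [2] → torsion [2]

Answer: M ≅ ℤ^1 ⊕ ℤ/2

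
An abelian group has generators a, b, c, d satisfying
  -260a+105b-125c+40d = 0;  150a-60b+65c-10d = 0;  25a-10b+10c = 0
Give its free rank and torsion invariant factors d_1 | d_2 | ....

Answer: M ≅ ℤ^1 ⊕ ℤ/5 ⊕ ℤ/5 ⊕ ℤ/5

Derivation:
rank_ℚ(R)=3; free=4−3=1
SNF(R) diag = [5, 5, 5] → torsion [5, 5, 5]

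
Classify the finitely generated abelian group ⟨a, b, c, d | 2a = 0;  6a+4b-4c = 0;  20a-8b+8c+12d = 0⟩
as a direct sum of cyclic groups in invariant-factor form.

Answer: M ≅ ℤ^1 ⊕ ℤ/2 ⊕ ℤ/4 ⊕ ℤ/12

Derivation:
rank_ℚ(R)=3; free=4−3=1
SNF(R) diag = [2, 4, 12] → torsion [2, 4, 12]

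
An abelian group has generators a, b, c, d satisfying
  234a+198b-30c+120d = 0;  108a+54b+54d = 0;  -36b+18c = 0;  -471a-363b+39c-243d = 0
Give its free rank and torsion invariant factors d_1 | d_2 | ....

rank_ℚ(R)=4; free=4−4=0
SNF(R) diag = [3, 6, 18, 54] → torsion [3, 6, 18, 54]

Answer: M ≅ ℤ/3 ⊕ ℤ/6 ⊕ ℤ/18 ⊕ ℤ/54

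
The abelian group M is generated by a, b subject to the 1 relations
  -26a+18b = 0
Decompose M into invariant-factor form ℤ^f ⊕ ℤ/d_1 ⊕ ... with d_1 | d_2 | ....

rank_ℚ(R)=1; free=2−1=1
SNF(R) diag = [2] → torsion [2]

Answer: M ≅ ℤ^1 ⊕ ℤ/2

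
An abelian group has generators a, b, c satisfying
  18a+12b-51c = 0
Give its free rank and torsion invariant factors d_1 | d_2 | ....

Answer: M ≅ ℤ^2 ⊕ ℤ/3

Derivation:
rank_ℚ(R)=1; free=3−1=2
SNF(R) diag = [3] → torsion [3]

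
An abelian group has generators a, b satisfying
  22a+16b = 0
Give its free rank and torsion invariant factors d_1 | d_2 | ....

Answer: M ≅ ℤ^1 ⊕ ℤ/2

Derivation:
rank_ℚ(R)=1; free=2−1=1
SNF(R) diag = [2] → torsion [2]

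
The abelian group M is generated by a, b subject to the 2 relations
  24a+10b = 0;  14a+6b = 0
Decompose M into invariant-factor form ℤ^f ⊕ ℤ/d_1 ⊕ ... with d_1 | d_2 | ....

rank_ℚ(R)=2; free=2−2=0
SNF(R) diag = [2, 2] → torsion [2, 2]

Answer: M ≅ ℤ/2 ⊕ ℤ/2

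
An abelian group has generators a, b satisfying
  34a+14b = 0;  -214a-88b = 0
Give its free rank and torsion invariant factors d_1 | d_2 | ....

rank_ℚ(R)=2; free=2−2=0
SNF(R) diag = [2, 2] → torsion [2, 2]

Answer: M ≅ ℤ/2 ⊕ ℤ/2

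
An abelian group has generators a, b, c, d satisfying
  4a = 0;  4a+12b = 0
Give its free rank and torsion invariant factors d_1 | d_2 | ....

rank_ℚ(R)=2; free=4−2=2
SNF(R) diag = [4, 12] → torsion [4, 12]

Answer: M ≅ ℤ^2 ⊕ ℤ/4 ⊕ ℤ/12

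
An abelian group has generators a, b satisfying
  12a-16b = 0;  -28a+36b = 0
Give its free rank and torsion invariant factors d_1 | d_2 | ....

Answer: M ≅ ℤ/4 ⊕ ℤ/4

Derivation:
rank_ℚ(R)=2; free=2−2=0
SNF(R) diag = [4, 4] → torsion [4, 4]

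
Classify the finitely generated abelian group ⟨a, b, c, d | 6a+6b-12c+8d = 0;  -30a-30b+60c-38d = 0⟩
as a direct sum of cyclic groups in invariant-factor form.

rank_ℚ(R)=2; free=4−2=2
SNF(R) diag = [2, 6] → torsion [2, 6]

Answer: M ≅ ℤ^2 ⊕ ℤ/2 ⊕ ℤ/6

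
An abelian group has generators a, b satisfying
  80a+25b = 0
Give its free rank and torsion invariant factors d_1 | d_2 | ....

rank_ℚ(R)=1; free=2−1=1
SNF(R) diag = [5] → torsion [5]

Answer: M ≅ ℤ^1 ⊕ ℤ/5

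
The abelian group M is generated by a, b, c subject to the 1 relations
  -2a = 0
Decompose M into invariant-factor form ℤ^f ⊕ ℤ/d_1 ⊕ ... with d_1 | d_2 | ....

Answer: M ≅ ℤ^2 ⊕ ℤ/2

Derivation:
rank_ℚ(R)=1; free=3−1=2
SNF(R) diag = [2] → torsion [2]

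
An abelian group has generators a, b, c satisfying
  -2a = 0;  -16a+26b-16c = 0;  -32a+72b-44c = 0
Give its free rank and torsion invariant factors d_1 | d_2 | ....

Answer: M ≅ ℤ/2 ⊕ ℤ/2 ⊕ ℤ/4

Derivation:
rank_ℚ(R)=3; free=3−3=0
SNF(R) diag = [2, 2, 4] → torsion [2, 2, 4]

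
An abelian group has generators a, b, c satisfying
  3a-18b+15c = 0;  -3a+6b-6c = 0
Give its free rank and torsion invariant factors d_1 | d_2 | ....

rank_ℚ(R)=2; free=3−2=1
SNF(R) diag = [3, 3] → torsion [3, 3]

Answer: M ≅ ℤ^1 ⊕ ℤ/3 ⊕ ℤ/3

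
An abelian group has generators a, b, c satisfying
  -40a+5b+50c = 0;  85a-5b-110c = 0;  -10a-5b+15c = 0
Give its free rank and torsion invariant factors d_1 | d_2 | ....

rank_ℚ(R)=3; free=3−3=0
SNF(R) diag = [5, 5, 15] → torsion [5, 5, 15]

Answer: M ≅ ℤ/5 ⊕ ℤ/5 ⊕ ℤ/15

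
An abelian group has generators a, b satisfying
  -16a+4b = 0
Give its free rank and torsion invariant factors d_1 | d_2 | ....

rank_ℚ(R)=1; free=2−1=1
SNF(R) diag = [4] → torsion [4]

Answer: M ≅ ℤ^1 ⊕ ℤ/4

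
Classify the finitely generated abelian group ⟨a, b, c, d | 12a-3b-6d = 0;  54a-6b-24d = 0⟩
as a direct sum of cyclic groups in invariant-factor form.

Answer: M ≅ ℤ^2 ⊕ ℤ/3 ⊕ ℤ/6

Derivation:
rank_ℚ(R)=2; free=4−2=2
SNF(R) diag = [3, 6] → torsion [3, 6]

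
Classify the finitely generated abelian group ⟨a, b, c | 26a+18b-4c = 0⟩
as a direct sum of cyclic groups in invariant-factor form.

Answer: M ≅ ℤ^2 ⊕ ℤ/2

Derivation:
rank_ℚ(R)=1; free=3−1=2
SNF(R) diag = [2] → torsion [2]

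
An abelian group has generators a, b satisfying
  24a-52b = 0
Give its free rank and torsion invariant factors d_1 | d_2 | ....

rank_ℚ(R)=1; free=2−1=1
SNF(R) diag = [4] → torsion [4]

Answer: M ≅ ℤ^1 ⊕ ℤ/4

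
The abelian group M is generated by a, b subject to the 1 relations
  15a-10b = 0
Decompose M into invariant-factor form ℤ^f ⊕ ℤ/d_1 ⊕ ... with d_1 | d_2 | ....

rank_ℚ(R)=1; free=2−1=1
SNF(R) diag = [5] → torsion [5]

Answer: M ≅ ℤ^1 ⊕ ℤ/5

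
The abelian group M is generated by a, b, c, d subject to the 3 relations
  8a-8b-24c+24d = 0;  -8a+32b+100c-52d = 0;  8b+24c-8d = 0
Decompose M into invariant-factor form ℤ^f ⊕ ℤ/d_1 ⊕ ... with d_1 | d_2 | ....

Answer: M ≅ ℤ^1 ⊕ ℤ/4 ⊕ ℤ/8 ⊕ ℤ/8

Derivation:
rank_ℚ(R)=3; free=4−3=1
SNF(R) diag = [4, 8, 8] → torsion [4, 8, 8]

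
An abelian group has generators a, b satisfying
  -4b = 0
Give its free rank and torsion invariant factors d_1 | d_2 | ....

Answer: M ≅ ℤ^1 ⊕ ℤ/4

Derivation:
rank_ℚ(R)=1; free=2−1=1
SNF(R) diag = [4] → torsion [4]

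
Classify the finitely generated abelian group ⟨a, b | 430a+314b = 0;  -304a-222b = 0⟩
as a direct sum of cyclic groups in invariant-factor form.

Answer: M ≅ ℤ/2 ⊕ ℤ/2

Derivation:
rank_ℚ(R)=2; free=2−2=0
SNF(R) diag = [2, 2] → torsion [2, 2]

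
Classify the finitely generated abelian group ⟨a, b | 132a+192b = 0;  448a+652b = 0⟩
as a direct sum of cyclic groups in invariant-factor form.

rank_ℚ(R)=2; free=2−2=0
SNF(R) diag = [4, 12] → torsion [4, 12]

Answer: M ≅ ℤ/4 ⊕ ℤ/12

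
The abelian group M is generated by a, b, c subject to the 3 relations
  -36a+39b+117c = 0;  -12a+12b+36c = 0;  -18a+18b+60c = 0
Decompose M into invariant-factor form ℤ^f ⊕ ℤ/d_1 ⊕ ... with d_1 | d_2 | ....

rank_ℚ(R)=3; free=3−3=0
SNF(R) diag = [3, 6, 12] → torsion [3, 6, 12]

Answer: M ≅ ℤ/3 ⊕ ℤ/6 ⊕ ℤ/12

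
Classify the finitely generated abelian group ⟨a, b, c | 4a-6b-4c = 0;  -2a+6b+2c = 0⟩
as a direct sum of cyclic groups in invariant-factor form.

rank_ℚ(R)=2; free=3−2=1
SNF(R) diag = [2, 6] → torsion [2, 6]

Answer: M ≅ ℤ^1 ⊕ ℤ/2 ⊕ ℤ/6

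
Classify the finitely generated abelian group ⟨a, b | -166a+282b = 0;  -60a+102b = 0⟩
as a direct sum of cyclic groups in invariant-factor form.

Answer: M ≅ ℤ/2 ⊕ ℤ/6

Derivation:
rank_ℚ(R)=2; free=2−2=0
SNF(R) diag = [2, 6] → torsion [2, 6]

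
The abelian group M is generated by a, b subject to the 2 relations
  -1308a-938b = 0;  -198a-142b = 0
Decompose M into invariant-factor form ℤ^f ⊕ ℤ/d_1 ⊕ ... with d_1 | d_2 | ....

rank_ℚ(R)=2; free=2−2=0
SNF(R) diag = [2, 6] → torsion [2, 6]

Answer: M ≅ ℤ/2 ⊕ ℤ/6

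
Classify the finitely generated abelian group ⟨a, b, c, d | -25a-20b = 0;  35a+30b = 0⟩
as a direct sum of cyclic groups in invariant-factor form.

Answer: M ≅ ℤ^2 ⊕ ℤ/5 ⊕ ℤ/10

Derivation:
rank_ℚ(R)=2; free=4−2=2
SNF(R) diag = [5, 10] → torsion [5, 10]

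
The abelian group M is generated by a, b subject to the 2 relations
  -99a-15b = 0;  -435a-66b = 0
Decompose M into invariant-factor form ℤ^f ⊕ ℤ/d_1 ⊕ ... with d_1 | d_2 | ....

rank_ℚ(R)=2; free=2−2=0
SNF(R) diag = [3, 3] → torsion [3, 3]

Answer: M ≅ ℤ/3 ⊕ ℤ/3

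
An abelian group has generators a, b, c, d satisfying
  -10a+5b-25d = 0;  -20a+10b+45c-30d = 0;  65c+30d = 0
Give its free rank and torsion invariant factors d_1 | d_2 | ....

rank_ℚ(R)=3; free=4−3=1
SNF(R) diag = [5, 5, 10] → torsion [5, 5, 10]

Answer: M ≅ ℤ^1 ⊕ ℤ/5 ⊕ ℤ/5 ⊕ ℤ/10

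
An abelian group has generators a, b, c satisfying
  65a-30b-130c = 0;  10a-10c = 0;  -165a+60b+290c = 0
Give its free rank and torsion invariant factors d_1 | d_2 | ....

Answer: M ≅ ℤ/5 ⊕ ℤ/10 ⊕ ℤ/30

Derivation:
rank_ℚ(R)=3; free=3−3=0
SNF(R) diag = [5, 10, 30] → torsion [5, 10, 30]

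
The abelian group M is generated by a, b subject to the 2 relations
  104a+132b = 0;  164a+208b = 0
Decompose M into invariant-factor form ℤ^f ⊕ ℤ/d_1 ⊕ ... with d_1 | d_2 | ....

rank_ℚ(R)=2; free=2−2=0
SNF(R) diag = [4, 4] → torsion [4, 4]

Answer: M ≅ ℤ/4 ⊕ ℤ/4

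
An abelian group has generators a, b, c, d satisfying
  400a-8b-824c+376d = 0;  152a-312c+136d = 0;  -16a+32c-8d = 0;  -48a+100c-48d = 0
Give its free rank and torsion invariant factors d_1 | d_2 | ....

Answer: M ≅ ℤ/4 ⊕ ℤ/8 ⊕ ℤ/8 ⊕ ℤ/24

Derivation:
rank_ℚ(R)=4; free=4−4=0
SNF(R) diag = [4, 8, 8, 24] → torsion [4, 8, 8, 24]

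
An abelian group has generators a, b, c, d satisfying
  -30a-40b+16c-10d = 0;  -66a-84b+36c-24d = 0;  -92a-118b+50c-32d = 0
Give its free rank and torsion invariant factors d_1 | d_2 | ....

rank_ℚ(R)=3; free=4−3=1
SNF(R) diag = [2, 2, 6] → torsion [2, 2, 6]

Answer: M ≅ ℤ^1 ⊕ ℤ/2 ⊕ ℤ/2 ⊕ ℤ/6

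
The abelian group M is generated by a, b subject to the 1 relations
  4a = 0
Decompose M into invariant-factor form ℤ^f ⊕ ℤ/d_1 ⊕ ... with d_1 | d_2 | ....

Answer: M ≅ ℤ^1 ⊕ ℤ/4

Derivation:
rank_ℚ(R)=1; free=2−1=1
SNF(R) diag = [4] → torsion [4]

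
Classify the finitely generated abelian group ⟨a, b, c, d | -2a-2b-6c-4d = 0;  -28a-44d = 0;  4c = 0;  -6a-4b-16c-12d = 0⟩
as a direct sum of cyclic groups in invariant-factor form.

rank_ℚ(R)=4; free=4−4=0
SNF(R) diag = [2, 2, 4, 12] → torsion [2, 2, 4, 12]

Answer: M ≅ ℤ/2 ⊕ ℤ/2 ⊕ ℤ/4 ⊕ ℤ/12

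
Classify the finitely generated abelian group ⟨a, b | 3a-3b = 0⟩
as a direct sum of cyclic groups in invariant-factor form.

rank_ℚ(R)=1; free=2−1=1
SNF(R) diag = [3] → torsion [3]

Answer: M ≅ ℤ^1 ⊕ ℤ/3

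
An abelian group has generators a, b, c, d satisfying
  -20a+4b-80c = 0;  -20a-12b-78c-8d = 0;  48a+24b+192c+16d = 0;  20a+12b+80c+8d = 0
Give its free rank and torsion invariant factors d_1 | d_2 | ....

Answer: M ≅ ℤ/2 ⊕ ℤ/4 ⊕ ℤ/8 ⊕ ℤ/8

Derivation:
rank_ℚ(R)=4; free=4−4=0
SNF(R) diag = [2, 4, 8, 8] → torsion [2, 4, 8, 8]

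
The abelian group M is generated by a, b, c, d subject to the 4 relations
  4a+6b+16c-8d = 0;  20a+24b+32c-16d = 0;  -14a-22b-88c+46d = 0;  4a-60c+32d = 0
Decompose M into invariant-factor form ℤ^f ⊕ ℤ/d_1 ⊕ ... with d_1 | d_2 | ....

rank_ℚ(R)=4; free=4−4=0
SNF(R) diag = [2, 2, 4, 12] → torsion [2, 2, 4, 12]

Answer: M ≅ ℤ/2 ⊕ ℤ/2 ⊕ ℤ/4 ⊕ ℤ/12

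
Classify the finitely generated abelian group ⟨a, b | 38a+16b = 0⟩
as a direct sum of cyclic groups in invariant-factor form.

rank_ℚ(R)=1; free=2−1=1
SNF(R) diag = [2] → torsion [2]

Answer: M ≅ ℤ^1 ⊕ ℤ/2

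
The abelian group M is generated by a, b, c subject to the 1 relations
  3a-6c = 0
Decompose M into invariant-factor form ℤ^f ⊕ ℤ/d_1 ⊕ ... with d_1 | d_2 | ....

rank_ℚ(R)=1; free=3−1=2
SNF(R) diag = [3] → torsion [3]

Answer: M ≅ ℤ^2 ⊕ ℤ/3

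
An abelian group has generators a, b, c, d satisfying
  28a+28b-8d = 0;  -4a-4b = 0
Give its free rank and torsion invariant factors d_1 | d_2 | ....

Answer: M ≅ ℤ^2 ⊕ ℤ/4 ⊕ ℤ/8

Derivation:
rank_ℚ(R)=2; free=4−2=2
SNF(R) diag = [4, 8] → torsion [4, 8]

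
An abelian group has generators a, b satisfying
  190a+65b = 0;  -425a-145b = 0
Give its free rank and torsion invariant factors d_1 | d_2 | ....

rank_ℚ(R)=2; free=2−2=0
SNF(R) diag = [5, 15] → torsion [5, 15]

Answer: M ≅ ℤ/5 ⊕ ℤ/15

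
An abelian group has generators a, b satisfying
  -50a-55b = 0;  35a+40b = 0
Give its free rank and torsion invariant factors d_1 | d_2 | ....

Answer: M ≅ ℤ/5 ⊕ ℤ/15

Derivation:
rank_ℚ(R)=2; free=2−2=0
SNF(R) diag = [5, 15] → torsion [5, 15]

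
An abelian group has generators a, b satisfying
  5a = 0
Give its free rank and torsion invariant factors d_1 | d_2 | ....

Answer: M ≅ ℤ^1 ⊕ ℤ/5

Derivation:
rank_ℚ(R)=1; free=2−1=1
SNF(R) diag = [5] → torsion [5]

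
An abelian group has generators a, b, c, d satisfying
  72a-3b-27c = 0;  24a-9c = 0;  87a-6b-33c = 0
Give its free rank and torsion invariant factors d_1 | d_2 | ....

Answer: M ≅ ℤ^1 ⊕ ℤ/3 ⊕ ℤ/3 ⊕ ℤ/3

Derivation:
rank_ℚ(R)=3; free=4−3=1
SNF(R) diag = [3, 3, 3] → torsion [3, 3, 3]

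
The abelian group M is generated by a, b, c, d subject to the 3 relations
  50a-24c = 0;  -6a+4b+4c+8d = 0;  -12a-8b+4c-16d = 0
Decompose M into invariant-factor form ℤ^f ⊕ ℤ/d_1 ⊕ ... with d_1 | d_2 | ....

Answer: M ≅ ℤ^1 ⊕ ℤ/2 ⊕ ℤ/4 ⊕ ℤ/12

Derivation:
rank_ℚ(R)=3; free=4−3=1
SNF(R) diag = [2, 4, 12] → torsion [2, 4, 12]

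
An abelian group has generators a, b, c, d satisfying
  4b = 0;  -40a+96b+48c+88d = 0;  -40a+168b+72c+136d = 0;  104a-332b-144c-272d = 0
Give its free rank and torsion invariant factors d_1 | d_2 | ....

rank_ℚ(R)=4; free=4−4=0
SNF(R) diag = [4, 8, 24, 24] → torsion [4, 8, 24, 24]

Answer: M ≅ ℤ/4 ⊕ ℤ/8 ⊕ ℤ/24 ⊕ ℤ/24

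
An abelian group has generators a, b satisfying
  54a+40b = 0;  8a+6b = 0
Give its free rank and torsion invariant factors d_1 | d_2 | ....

rank_ℚ(R)=2; free=2−2=0
SNF(R) diag = [2, 2] → torsion [2, 2]

Answer: M ≅ ℤ/2 ⊕ ℤ/2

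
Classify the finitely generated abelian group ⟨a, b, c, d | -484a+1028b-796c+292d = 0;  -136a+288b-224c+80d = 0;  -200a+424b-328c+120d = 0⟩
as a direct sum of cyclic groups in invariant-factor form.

Answer: M ≅ ℤ^1 ⊕ ℤ/4 ⊕ ℤ/8 ⊕ ℤ/16

Derivation:
rank_ℚ(R)=3; free=4−3=1
SNF(R) diag = [4, 8, 16] → torsion [4, 8, 16]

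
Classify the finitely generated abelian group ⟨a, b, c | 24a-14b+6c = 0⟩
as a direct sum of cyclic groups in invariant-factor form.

Answer: M ≅ ℤ^2 ⊕ ℤ/2

Derivation:
rank_ℚ(R)=1; free=3−1=2
SNF(R) diag = [2] → torsion [2]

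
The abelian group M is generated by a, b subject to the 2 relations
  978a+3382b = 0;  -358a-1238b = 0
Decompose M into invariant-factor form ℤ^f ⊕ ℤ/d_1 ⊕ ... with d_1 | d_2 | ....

Answer: M ≅ ℤ/2 ⊕ ℤ/4

Derivation:
rank_ℚ(R)=2; free=2−2=0
SNF(R) diag = [2, 4] → torsion [2, 4]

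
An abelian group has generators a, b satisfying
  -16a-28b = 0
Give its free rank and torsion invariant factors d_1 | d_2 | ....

Answer: M ≅ ℤ^1 ⊕ ℤ/4

Derivation:
rank_ℚ(R)=1; free=2−1=1
SNF(R) diag = [4] → torsion [4]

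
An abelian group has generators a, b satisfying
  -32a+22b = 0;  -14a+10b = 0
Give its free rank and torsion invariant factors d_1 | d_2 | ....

rank_ℚ(R)=2; free=2−2=0
SNF(R) diag = [2, 6] → torsion [2, 6]

Answer: M ≅ ℤ/2 ⊕ ℤ/6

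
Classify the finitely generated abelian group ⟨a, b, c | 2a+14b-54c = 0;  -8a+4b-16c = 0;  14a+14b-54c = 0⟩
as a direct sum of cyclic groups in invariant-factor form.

rank_ℚ(R)=3; free=3−3=0
SNF(R) diag = [2, 4, 12] → torsion [2, 4, 12]

Answer: M ≅ ℤ/2 ⊕ ℤ/4 ⊕ ℤ/12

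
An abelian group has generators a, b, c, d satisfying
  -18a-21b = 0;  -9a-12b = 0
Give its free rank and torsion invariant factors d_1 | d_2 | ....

Answer: M ≅ ℤ^2 ⊕ ℤ/3 ⊕ ℤ/9

Derivation:
rank_ℚ(R)=2; free=4−2=2
SNF(R) diag = [3, 9] → torsion [3, 9]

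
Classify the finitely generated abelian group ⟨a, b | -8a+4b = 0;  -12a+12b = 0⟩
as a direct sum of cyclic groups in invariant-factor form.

Answer: M ≅ ℤ/4 ⊕ ℤ/12

Derivation:
rank_ℚ(R)=2; free=2−2=0
SNF(R) diag = [4, 12] → torsion [4, 12]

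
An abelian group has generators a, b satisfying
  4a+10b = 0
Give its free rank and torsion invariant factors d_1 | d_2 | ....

rank_ℚ(R)=1; free=2−1=1
SNF(R) diag = [2] → torsion [2]

Answer: M ≅ ℤ^1 ⊕ ℤ/2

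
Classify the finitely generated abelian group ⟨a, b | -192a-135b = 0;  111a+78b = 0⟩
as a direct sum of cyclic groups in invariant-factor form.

Answer: M ≅ ℤ/3 ⊕ ℤ/3

Derivation:
rank_ℚ(R)=2; free=2−2=0
SNF(R) diag = [3, 3] → torsion [3, 3]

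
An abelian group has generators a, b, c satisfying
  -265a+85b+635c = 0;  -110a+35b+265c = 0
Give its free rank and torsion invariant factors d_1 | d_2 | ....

rank_ℚ(R)=2; free=3−2=1
SNF(R) diag = [5, 15] → torsion [5, 15]

Answer: M ≅ ℤ^1 ⊕ ℤ/5 ⊕ ℤ/15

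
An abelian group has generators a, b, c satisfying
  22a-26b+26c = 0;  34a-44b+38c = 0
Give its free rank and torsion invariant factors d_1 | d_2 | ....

rank_ℚ(R)=2; free=3−2=1
SNF(R) diag = [2, 6] → torsion [2, 6]

Answer: M ≅ ℤ^1 ⊕ ℤ/2 ⊕ ℤ/6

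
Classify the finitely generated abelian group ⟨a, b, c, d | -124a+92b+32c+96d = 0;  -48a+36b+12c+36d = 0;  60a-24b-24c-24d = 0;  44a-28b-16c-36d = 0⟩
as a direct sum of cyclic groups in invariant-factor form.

rank_ℚ(R)=4; free=4−4=0
SNF(R) diag = [4, 12, 12, 12] → torsion [4, 12, 12, 12]

Answer: M ≅ ℤ/4 ⊕ ℤ/12 ⊕ ℤ/12 ⊕ ℤ/12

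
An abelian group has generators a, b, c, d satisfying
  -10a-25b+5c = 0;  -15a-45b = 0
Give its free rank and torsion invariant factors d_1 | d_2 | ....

Answer: M ≅ ℤ^2 ⊕ ℤ/5 ⊕ ℤ/15

Derivation:
rank_ℚ(R)=2; free=4−2=2
SNF(R) diag = [5, 15] → torsion [5, 15]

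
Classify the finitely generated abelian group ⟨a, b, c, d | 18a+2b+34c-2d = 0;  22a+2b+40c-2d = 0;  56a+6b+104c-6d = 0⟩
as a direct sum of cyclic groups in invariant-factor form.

rank_ℚ(R)=3; free=4−3=1
SNF(R) diag = [2, 2, 2] → torsion [2, 2, 2]

Answer: M ≅ ℤ^1 ⊕ ℤ/2 ⊕ ℤ/2 ⊕ ℤ/2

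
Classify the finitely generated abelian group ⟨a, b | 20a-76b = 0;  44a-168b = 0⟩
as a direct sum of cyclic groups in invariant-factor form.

rank_ℚ(R)=2; free=2−2=0
SNF(R) diag = [4, 4] → torsion [4, 4]

Answer: M ≅ ℤ/4 ⊕ ℤ/4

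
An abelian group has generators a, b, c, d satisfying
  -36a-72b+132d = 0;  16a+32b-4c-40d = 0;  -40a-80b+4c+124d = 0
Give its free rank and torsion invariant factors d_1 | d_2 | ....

Answer: M ≅ ℤ^1 ⊕ ℤ/4 ⊕ ℤ/12 ⊕ ℤ/12

Derivation:
rank_ℚ(R)=3; free=4−3=1
SNF(R) diag = [4, 12, 12] → torsion [4, 12, 12]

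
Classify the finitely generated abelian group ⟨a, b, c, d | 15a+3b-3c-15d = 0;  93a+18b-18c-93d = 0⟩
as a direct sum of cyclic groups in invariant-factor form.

rank_ℚ(R)=2; free=4−2=2
SNF(R) diag = [3, 3] → torsion [3, 3]

Answer: M ≅ ℤ^2 ⊕ ℤ/3 ⊕ ℤ/3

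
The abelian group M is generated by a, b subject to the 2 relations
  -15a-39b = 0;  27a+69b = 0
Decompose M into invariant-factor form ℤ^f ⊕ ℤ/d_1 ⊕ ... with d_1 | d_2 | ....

Answer: M ≅ ℤ/3 ⊕ ℤ/6

Derivation:
rank_ℚ(R)=2; free=2−2=0
SNF(R) diag = [3, 6] → torsion [3, 6]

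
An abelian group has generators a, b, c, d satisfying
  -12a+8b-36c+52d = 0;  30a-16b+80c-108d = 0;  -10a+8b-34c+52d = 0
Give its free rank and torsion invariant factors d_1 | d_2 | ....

rank_ℚ(R)=3; free=4−3=1
SNF(R) diag = [2, 2, 4] → torsion [2, 2, 4]

Answer: M ≅ ℤ^1 ⊕ ℤ/2 ⊕ ℤ/2 ⊕ ℤ/4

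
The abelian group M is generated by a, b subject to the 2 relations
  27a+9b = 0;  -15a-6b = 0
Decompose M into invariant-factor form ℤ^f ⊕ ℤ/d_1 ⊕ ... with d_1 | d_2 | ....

rank_ℚ(R)=2; free=2−2=0
SNF(R) diag = [3, 9] → torsion [3, 9]

Answer: M ≅ ℤ/3 ⊕ ℤ/9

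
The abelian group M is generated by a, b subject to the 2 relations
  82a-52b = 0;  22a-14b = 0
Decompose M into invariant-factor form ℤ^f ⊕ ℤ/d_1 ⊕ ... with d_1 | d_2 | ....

Answer: M ≅ ℤ/2 ⊕ ℤ/2

Derivation:
rank_ℚ(R)=2; free=2−2=0
SNF(R) diag = [2, 2] → torsion [2, 2]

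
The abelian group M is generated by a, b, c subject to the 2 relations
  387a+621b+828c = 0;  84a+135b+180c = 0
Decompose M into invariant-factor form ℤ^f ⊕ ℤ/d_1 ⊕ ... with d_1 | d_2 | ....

Answer: M ≅ ℤ^1 ⊕ ℤ/3 ⊕ ℤ/9

Derivation:
rank_ℚ(R)=2; free=3−2=1
SNF(R) diag = [3, 9] → torsion [3, 9]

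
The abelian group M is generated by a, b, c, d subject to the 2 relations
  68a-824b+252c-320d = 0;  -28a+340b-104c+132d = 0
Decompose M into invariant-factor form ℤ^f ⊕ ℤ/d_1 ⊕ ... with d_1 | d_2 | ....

Answer: M ≅ ℤ^2 ⊕ ℤ/4 ⊕ ℤ/4

Derivation:
rank_ℚ(R)=2; free=4−2=2
SNF(R) diag = [4, 4] → torsion [4, 4]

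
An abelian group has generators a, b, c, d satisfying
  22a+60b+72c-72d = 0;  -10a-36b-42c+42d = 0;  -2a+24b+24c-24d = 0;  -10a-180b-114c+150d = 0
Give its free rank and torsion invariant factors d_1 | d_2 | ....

rank_ℚ(R)=4; free=4−4=0
SNF(R) diag = [2, 6, 12, 36] → torsion [2, 6, 12, 36]

Answer: M ≅ ℤ/2 ⊕ ℤ/6 ⊕ ℤ/12 ⊕ ℤ/36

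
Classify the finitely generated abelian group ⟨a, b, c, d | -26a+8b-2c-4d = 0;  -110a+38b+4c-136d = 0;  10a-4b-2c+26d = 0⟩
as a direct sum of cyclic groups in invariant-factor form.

rank_ℚ(R)=3; free=4−3=1
SNF(R) diag = [2, 6, 18] → torsion [2, 6, 18]

Answer: M ≅ ℤ^1 ⊕ ℤ/2 ⊕ ℤ/6 ⊕ ℤ/18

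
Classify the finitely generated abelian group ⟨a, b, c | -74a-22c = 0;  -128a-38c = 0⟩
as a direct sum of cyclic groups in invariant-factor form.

Answer: M ≅ ℤ^1 ⊕ ℤ/2 ⊕ ℤ/2

Derivation:
rank_ℚ(R)=2; free=3−2=1
SNF(R) diag = [2, 2] → torsion [2, 2]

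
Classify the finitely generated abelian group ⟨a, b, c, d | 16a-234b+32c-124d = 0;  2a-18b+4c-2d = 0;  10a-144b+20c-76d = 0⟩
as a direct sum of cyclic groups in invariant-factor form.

rank_ℚ(R)=3; free=4−3=1
SNF(R) diag = [2, 6, 18] → torsion [2, 6, 18]

Answer: M ≅ ℤ^1 ⊕ ℤ/2 ⊕ ℤ/6 ⊕ ℤ/18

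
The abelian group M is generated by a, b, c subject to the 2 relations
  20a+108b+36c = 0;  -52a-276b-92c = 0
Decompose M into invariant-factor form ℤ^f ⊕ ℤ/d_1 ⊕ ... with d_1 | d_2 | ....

rank_ℚ(R)=2; free=3−2=1
SNF(R) diag = [4, 8] → torsion [4, 8]

Answer: M ≅ ℤ^1 ⊕ ℤ/4 ⊕ ℤ/8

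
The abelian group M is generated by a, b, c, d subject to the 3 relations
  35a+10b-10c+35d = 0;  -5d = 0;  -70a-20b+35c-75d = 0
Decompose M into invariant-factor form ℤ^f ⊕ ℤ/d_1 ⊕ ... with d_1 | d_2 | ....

Answer: M ≅ ℤ^1 ⊕ ℤ/5 ⊕ ℤ/5 ⊕ ℤ/15

Derivation:
rank_ℚ(R)=3; free=4−3=1
SNF(R) diag = [5, 5, 15] → torsion [5, 5, 15]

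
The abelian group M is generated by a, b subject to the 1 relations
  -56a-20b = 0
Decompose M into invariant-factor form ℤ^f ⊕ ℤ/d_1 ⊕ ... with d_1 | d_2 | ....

rank_ℚ(R)=1; free=2−1=1
SNF(R) diag = [4] → torsion [4]

Answer: M ≅ ℤ^1 ⊕ ℤ/4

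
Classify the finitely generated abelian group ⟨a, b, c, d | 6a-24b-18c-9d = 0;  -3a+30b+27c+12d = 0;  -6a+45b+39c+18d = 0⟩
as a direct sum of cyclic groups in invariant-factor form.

rank_ℚ(R)=3; free=4−3=1
SNF(R) diag = [3, 3, 3] → torsion [3, 3, 3]

Answer: M ≅ ℤ^1 ⊕ ℤ/3 ⊕ ℤ/3 ⊕ ℤ/3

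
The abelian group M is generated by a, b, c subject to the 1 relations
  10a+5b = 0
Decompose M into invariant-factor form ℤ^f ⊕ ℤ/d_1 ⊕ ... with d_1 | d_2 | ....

rank_ℚ(R)=1; free=3−1=2
SNF(R) diag = [5] → torsion [5]

Answer: M ≅ ℤ^2 ⊕ ℤ/5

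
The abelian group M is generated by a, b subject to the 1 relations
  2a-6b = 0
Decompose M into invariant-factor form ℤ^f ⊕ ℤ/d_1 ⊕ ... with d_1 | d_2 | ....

rank_ℚ(R)=1; free=2−1=1
SNF(R) diag = [2] → torsion [2]

Answer: M ≅ ℤ^1 ⊕ ℤ/2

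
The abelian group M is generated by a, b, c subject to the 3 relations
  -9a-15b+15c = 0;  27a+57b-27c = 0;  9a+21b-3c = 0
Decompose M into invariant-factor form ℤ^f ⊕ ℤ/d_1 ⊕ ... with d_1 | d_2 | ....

Answer: M ≅ ℤ/3 ⊕ ℤ/6 ⊕ ℤ/18

Derivation:
rank_ℚ(R)=3; free=3−3=0
SNF(R) diag = [3, 6, 18] → torsion [3, 6, 18]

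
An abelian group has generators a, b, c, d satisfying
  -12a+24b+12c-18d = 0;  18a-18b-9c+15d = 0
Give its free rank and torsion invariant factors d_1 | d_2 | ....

rank_ℚ(R)=2; free=4−2=2
SNF(R) diag = [3, 6] → torsion [3, 6]

Answer: M ≅ ℤ^2 ⊕ ℤ/3 ⊕ ℤ/6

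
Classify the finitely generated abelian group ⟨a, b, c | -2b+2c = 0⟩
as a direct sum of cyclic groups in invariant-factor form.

Answer: M ≅ ℤ^2 ⊕ ℤ/2

Derivation:
rank_ℚ(R)=1; free=3−1=2
SNF(R) diag = [2] → torsion [2]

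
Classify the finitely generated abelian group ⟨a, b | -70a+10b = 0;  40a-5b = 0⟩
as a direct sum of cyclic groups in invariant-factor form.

rank_ℚ(R)=2; free=2−2=0
SNF(R) diag = [5, 10] → torsion [5, 10]

Answer: M ≅ ℤ/5 ⊕ ℤ/10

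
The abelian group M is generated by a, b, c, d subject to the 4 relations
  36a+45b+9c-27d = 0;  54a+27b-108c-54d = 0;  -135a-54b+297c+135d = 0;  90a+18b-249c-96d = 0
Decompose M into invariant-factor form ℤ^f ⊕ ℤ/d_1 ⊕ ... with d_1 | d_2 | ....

rank_ℚ(R)=4; free=4−4=0
SNF(R) diag = [3, 9, 27, 27] → torsion [3, 9, 27, 27]

Answer: M ≅ ℤ/3 ⊕ ℤ/9 ⊕ ℤ/27 ⊕ ℤ/27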